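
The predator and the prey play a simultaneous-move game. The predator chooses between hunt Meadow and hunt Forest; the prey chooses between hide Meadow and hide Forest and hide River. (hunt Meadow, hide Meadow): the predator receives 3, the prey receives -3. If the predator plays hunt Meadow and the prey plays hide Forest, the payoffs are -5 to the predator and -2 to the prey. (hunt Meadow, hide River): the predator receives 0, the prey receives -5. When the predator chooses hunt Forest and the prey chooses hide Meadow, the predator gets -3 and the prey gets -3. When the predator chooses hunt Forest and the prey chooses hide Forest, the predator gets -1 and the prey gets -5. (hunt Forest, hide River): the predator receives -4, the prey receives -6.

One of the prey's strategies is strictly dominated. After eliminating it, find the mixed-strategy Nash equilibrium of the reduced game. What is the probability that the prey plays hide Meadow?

The prey's strategy hide River is strictly dominated by hide Meadow: -3 > -5 and -3 > -6. Eliminate hide River.
The prey's mix must leave the predator indifferent between hunt Meadow and hunt Forest.
  the predator's expected payoff from hunt Meadow: q·3 + (1−q)·(-5) = 8q - 5
  the predator's expected payoff from hunt Forest: q·(-3) + (1−q)·(-1) = -2q - 1
  8q - 5 = -2q - 1  ⇒  10q = 4  ⇒  q = 2/5.

q = 2/5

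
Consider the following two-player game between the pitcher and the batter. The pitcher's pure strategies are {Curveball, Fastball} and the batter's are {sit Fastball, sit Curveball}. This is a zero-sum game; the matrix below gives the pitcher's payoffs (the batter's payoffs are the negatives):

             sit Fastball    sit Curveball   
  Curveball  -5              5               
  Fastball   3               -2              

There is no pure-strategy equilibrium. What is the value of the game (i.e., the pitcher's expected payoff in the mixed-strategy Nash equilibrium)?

In a mixed equilibrium the pitcher is indifferent between Curveball and Fastball; this condition fixes q.
  the pitcher's payoff from Curveball: q·(-5) + (1−q)·5 = -10q + 5
  the pitcher's payoff from Fastball: q·3 + (1−q)·(-2) = 5q - 2
  -10q + 5 = 5q - 2  ⇒  -15q = -7  ⇒  q = 7/15.
The value is the pitcher's expected payoff against this mix (using Curveball): (7/15)·(-5) + (8/15)·5 = 1/3.

v = 1/3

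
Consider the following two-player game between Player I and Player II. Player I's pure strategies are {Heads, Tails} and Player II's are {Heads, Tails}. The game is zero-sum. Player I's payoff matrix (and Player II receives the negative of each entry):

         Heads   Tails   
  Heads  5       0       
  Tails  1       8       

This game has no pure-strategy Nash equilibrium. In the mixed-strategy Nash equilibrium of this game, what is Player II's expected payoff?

For Player II to be willing to mix, Player II must be indifferent between Heads and Tails, which pins down Player I's mix.
  Player II's payoff from Heads: p·(-5) + (1−p)·(-1) = -4p - 1
  Player II's payoff from Tails: p·0 + (1−p)·(-8) = 8p - 8
  -4p - 1 = 8p - 8  ⇒  -12p = -7  ⇒  p = 7/12.
At equilibrium Player II is indifferent across columns, so Player II's payoff equals the payoff from Heads: (7/12)·(-5) + (5/12)·(-1) = -10/3.

-10/3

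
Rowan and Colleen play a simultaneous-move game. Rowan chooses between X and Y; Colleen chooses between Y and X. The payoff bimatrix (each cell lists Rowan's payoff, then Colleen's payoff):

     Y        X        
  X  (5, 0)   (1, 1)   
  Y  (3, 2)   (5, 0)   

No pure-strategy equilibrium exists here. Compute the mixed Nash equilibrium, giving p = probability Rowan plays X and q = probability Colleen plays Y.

Colleen's indifference between Y and X determines Rowan's mixing probability p:
  Colleen's payoff from Y: p·0 + (1−p)·2 = -2p + 2
  Colleen's payoff from X: p·1 + (1−p)·0 = p
  -2p + 2 = p  ⇒  -3p = -2  ⇒  p = 2/3.
In a mixed equilibrium Rowan is indifferent between X and Y; this condition fixes q.
  Rowan's payoff from X: q·5 + (1−q)·1 = 4q + 1
  Rowan's payoff from Y: q·3 + (1−q)·5 = -2q + 5
  4q + 1 = -2q + 5  ⇒  6q = 4  ⇒  q = 2/3.

p = 2/3, q = 2/3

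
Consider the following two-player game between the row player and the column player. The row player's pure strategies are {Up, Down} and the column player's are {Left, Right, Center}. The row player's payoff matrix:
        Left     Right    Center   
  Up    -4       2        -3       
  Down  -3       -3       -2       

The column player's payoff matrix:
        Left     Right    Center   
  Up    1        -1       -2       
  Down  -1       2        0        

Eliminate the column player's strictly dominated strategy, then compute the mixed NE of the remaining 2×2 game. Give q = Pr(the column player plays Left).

The column player's strategy Center is strictly dominated by Right: -1 > -2 and 2 > 0. Eliminate Center.
The row player's indifference between Up and Down determines the column player's mixing probability q:
  the row player's payoff to Up: q·(-4) + (1−q)·2 = -6q + 2
  the row player's payoff to Down: q·(-3) + (1−q)·(-3) = -3
  -6q + 2 = -3  ⇒  -6q = -5  ⇒  q = 5/6.

q = 5/6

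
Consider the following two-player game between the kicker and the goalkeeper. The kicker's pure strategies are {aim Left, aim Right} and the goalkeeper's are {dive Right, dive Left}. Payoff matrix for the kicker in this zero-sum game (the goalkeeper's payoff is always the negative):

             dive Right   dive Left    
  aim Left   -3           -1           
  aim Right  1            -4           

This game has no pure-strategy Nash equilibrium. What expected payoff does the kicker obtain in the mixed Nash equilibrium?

-13/7

The kicker's indifference between aim Left and aim Right determines the goalkeeper's mixing probability q:
  the kicker's payoff from aim Left: q·(-3) + (1−q)·(-1) = -2q - 1
  the kicker's payoff from aim Right: q·1 + (1−q)·(-4) = 5q - 4
  -2q - 1 = 5q - 4  ⇒  -7q = -3  ⇒  q = 3/7.
At equilibrium the kicker is indifferent across rows, so the kicker's payoff equals the payoff from aim Left: (3/7)·(-3) + (4/7)·(-1) = -13/7.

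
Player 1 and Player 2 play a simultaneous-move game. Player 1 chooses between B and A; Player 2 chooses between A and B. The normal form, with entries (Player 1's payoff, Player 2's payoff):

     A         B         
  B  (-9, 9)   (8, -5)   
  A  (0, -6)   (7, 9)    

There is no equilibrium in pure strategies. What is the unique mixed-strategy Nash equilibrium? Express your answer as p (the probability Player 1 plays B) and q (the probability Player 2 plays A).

p = 15/29, q = 1/10

Set Player 2's expected payoff from A equal to that from B:
  Player 2's payoff from A: p·9 + (1−p)·(-6) = 15p - 6
  Player 2's payoff from B: p·(-5) + (1−p)·9 = -14p + 9
  15p - 6 = -14p + 9  ⇒  29p = 15  ⇒  p = 15/29.
In a mixed equilibrium Player 1 is indifferent between B and A; this condition fixes q.
  Player 1's expected payoff from B: q·(-9) + (1−q)·8 = -17q + 8
  Player 1's expected payoff from A: q·0 + (1−q)·7 = -7q + 7
  -17q + 8 = -7q + 7  ⇒  -10q = -1  ⇒  q = 1/10.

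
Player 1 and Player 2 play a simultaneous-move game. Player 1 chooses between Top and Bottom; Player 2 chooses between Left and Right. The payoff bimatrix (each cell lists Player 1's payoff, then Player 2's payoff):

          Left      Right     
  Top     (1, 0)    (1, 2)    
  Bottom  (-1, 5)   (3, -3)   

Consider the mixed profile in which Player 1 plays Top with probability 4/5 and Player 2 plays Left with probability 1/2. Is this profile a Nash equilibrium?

Yes

Check Player 2's indifference given Player 1's mix p = 4/5:
  payoff from Left = 1; payoff from Right = 1 — equal.
Check Player 1's indifference given Player 2's mix q = 1/2:
  payoff from Top = 1; payoff from Bottom = 1 — equal.
Both players are indifferent, so neither can profitably deviate.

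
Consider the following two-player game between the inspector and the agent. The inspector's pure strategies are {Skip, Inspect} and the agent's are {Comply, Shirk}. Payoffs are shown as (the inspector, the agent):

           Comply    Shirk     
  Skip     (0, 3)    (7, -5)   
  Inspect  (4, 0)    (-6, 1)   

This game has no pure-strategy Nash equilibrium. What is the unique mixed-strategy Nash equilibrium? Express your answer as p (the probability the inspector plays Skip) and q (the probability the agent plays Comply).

p = 1/9, q = 13/17

Set the agent's expected payoff from Comply equal to that from Shirk:
  the agent's payoff from Comply: p·3 + (1−p)·0 = 3p
  the agent's payoff from Shirk: p·(-5) + (1−p)·1 = -6p + 1
  3p = -6p + 1  ⇒  9p = 1  ⇒  p = 1/9.
The agent's mix must leave the inspector indifferent between Skip and Inspect.
  the inspector's payoff to Skip: q·0 + (1−q)·7 = -7q + 7
  the inspector's payoff to Inspect: q·4 + (1−q)·(-6) = 10q - 6
  -7q + 7 = 10q - 6  ⇒  -17q = -13  ⇒  q = 13/17.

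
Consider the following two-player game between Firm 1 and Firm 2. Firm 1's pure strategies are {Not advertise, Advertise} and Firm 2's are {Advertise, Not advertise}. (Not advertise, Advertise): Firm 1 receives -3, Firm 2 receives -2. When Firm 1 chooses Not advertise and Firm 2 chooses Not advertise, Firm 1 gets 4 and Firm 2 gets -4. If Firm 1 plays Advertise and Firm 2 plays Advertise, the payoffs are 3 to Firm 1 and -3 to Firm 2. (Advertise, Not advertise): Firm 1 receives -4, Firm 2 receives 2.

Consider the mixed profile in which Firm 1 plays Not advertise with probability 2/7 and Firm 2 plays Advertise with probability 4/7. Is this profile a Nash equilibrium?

No

Given Firm 1's mix p = 2/7, Firm 2's payoff from Advertise is -19/7 but from Not advertise is 2/7. Firm 2 strictly prefers Not advertise, so Firm 2 would not mix.
So the proposed profile is not a Nash equilibrium.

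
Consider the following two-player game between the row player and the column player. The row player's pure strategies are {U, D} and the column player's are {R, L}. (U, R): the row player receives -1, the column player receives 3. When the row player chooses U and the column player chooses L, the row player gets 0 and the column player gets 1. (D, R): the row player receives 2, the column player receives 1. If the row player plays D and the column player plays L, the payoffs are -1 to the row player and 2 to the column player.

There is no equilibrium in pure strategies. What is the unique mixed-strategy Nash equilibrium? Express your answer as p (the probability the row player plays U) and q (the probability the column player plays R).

p = 1/3, q = 1/4

In a mixed equilibrium the column player is indifferent between R and L; this condition fixes p.
  the column player's payoff to R: p·3 + (1−p)·1 = 2p + 1
  the column player's payoff to L: p·1 + (1−p)·2 = -p + 2
  2p + 1 = -p + 2  ⇒  3p = 1  ⇒  p = 1/3.
The row player's indifference between U and D determines the column player's mixing probability q:
  the row player's expected payoff from U: q·(-1) + (1−q)·0 = -q
  the row player's expected payoff from D: q·2 + (1−q)·(-1) = 3q - 1
  -q = 3q - 1  ⇒  -4q = -1  ⇒  q = 1/4.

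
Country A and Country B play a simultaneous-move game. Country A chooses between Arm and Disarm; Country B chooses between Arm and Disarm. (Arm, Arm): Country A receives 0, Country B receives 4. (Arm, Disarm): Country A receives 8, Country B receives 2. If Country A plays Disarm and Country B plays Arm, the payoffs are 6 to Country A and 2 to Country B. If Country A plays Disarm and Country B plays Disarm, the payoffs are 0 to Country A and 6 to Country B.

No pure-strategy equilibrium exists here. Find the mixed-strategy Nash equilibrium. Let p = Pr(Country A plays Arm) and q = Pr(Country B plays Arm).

p = 2/3, q = 4/7

Country A's mix must leave Country B indifferent between Arm and Disarm.
  Country B's payoff from Arm: p·4 + (1−p)·2 = 2p + 2
  Country B's payoff from Disarm: p·2 + (1−p)·6 = -4p + 6
  2p + 2 = -4p + 6  ⇒  6p = 4  ⇒  p = 2/3.
Set Country A's expected payoff from Arm equal to that from Disarm:
  Country A's expected payoff from Arm: q·0 + (1−q)·8 = -8q + 8
  Country A's expected payoff from Disarm: q·6 + (1−q)·0 = 6q
  -8q + 8 = 6q  ⇒  -14q = -8  ⇒  q = 4/7.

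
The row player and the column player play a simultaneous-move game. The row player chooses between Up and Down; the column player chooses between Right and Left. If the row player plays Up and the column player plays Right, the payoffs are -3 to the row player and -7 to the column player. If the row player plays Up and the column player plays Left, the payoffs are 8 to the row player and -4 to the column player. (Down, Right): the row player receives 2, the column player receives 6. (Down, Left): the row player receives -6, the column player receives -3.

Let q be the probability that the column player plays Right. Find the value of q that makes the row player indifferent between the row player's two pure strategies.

q = 14/19

Set the row player's expected payoff from Up equal to that from Down:
  the row player's expected payoff from Up: q·(-3) + (1−q)·8 = -11q + 8
  the row player's expected payoff from Down: q·2 + (1−q)·(-6) = 8q - 6
  -11q + 8 = 8q - 6  ⇒  -19q = -14  ⇒  q = 14/19.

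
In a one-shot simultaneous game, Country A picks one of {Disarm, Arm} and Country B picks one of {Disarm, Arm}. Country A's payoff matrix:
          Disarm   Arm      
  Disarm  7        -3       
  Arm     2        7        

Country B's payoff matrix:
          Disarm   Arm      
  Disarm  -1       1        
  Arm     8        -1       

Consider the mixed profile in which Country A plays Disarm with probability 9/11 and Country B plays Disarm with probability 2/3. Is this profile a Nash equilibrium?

Yes

Check Country B's indifference given Country A's mix p = 9/11:
  payoff from Disarm = 7/11; payoff from Arm = 7/11 — equal.
Check Country A's indifference given Country B's mix q = 2/3:
  payoff from Disarm = 11/3; payoff from Arm = 11/3 — equal.
Both players are indifferent, so neither can profitably deviate.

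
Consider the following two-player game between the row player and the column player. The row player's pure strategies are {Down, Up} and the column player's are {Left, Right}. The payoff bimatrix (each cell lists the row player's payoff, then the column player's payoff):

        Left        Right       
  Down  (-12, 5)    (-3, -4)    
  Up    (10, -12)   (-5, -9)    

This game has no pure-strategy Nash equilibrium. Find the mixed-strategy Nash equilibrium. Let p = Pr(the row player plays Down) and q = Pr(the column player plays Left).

p = 1/4, q = 1/12

In a mixed equilibrium the column player is indifferent between Left and Right; this condition fixes p.
  the column player's expected payoff from Left: p·5 + (1−p)·(-12) = 17p - 12
  the column player's expected payoff from Right: p·(-4) + (1−p)·(-9) = 5p - 9
  17p - 12 = 5p - 9  ⇒  12p = 3  ⇒  p = 1/4.
The column player's mix must leave the row player indifferent between Down and Up.
  the row player's payoff from Down: q·(-12) + (1−q)·(-3) = -9q - 3
  the row player's payoff from Up: q·10 + (1−q)·(-5) = 15q - 5
  -9q - 3 = 15q - 5  ⇒  -24q = -2  ⇒  q = 1/12.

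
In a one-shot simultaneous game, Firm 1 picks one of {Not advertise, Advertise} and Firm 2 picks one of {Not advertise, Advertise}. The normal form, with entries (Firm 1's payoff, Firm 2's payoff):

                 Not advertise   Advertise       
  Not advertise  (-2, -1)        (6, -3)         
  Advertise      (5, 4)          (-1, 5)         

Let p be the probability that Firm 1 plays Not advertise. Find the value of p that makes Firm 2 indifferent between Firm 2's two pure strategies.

Firm 1's mix must leave Firm 2 indifferent between Not advertise and Advertise.
  Firm 2's payoff to Not advertise: p·(-1) + (1−p)·4 = -5p + 4
  Firm 2's payoff to Advertise: p·(-3) + (1−p)·5 = -8p + 5
  -5p + 4 = -8p + 5  ⇒  3p = 1  ⇒  p = 1/3.

p = 1/3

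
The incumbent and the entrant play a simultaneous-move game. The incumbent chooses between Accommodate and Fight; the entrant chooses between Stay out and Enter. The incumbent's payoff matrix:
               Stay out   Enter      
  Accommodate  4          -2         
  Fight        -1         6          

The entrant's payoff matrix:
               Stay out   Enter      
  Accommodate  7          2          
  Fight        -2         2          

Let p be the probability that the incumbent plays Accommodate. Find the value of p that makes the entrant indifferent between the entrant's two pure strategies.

p = 4/9

In a mixed equilibrium the entrant is indifferent between Stay out and Enter; this condition fixes p.
  the entrant's expected payoff from Stay out: p·7 + (1−p)·(-2) = 9p - 2
  the entrant's expected payoff from Enter: p·2 + (1−p)·2 = 2
  9p - 2 = 2  ⇒  9p = 4  ⇒  p = 4/9.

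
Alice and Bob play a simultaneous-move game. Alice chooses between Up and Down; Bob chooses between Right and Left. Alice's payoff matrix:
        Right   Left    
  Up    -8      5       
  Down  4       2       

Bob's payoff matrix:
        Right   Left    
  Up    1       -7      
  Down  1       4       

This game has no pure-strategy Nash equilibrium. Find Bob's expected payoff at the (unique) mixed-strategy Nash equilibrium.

For Bob to be willing to mix, Bob must be indifferent between Right and Left, which pins down Alice's mix.
  Bob's payoff from Right: p·1 + (1−p)·1 = 1
  Bob's payoff from Left: p·(-7) + (1−p)·4 = -11p + 4
  1 = -11p + 4  ⇒  11p = 3  ⇒  p = 3/11.
At equilibrium Bob is indifferent across columns, so Bob's payoff equals the payoff from Right: (3/11)·1 + (8/11)·1 = 1.

1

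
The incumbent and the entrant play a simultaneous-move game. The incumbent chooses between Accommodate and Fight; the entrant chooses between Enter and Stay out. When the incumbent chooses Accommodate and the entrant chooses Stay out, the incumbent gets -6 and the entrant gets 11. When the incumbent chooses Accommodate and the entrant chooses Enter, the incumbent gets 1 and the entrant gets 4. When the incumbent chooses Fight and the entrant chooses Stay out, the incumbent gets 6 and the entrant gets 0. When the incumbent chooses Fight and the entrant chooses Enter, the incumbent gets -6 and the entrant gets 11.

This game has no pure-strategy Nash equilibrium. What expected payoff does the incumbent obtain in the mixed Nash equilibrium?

-30/19

The entrant's mix must leave the incumbent indifferent between Accommodate and Fight.
  the incumbent's expected payoff from Accommodate: q·1 + (1−q)·(-6) = 7q - 6
  the incumbent's expected payoff from Fight: q·(-6) + (1−q)·6 = -12q + 6
  7q - 6 = -12q + 6  ⇒  19q = 12  ⇒  q = 12/19.
At equilibrium the incumbent is indifferent across rows, so the incumbent's payoff equals the payoff from Accommodate: (12/19)·1 + (7/19)·(-6) = -30/19.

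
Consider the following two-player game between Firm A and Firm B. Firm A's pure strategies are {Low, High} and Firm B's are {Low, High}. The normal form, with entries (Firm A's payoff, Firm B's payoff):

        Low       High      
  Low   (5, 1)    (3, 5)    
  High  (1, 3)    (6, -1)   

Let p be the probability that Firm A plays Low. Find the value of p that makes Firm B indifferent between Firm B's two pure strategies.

Set Firm B's expected payoff from Low equal to that from High:
  Firm B's payoff to Low: p·1 + (1−p)·3 = -2p + 3
  Firm B's payoff to High: p·5 + (1−p)·(-1) = 6p - 1
  -2p + 3 = 6p - 1  ⇒  -8p = -4  ⇒  p = 1/2.

p = 1/2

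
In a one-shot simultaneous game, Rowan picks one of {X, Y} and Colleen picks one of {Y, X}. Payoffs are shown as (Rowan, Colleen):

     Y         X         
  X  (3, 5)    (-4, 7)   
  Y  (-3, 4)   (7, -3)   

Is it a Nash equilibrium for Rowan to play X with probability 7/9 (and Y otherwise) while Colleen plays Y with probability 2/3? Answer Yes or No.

Given Colleen's mix q = 2/3, Rowan's payoff from X is 2/3 but from Y is 1/3. Rowan strictly prefers X, so Rowan would not mix.
So the proposed profile is not a Nash equilibrium.

No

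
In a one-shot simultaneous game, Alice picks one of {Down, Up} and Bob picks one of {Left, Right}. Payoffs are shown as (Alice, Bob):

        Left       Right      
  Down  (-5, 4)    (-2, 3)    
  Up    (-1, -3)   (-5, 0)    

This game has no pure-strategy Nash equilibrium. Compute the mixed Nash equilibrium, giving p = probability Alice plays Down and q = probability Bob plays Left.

Set Bob's expected payoff from Left equal to that from Right:
  Bob's payoff to Left: p·4 + (1−p)·(-3) = 7p - 3
  Bob's payoff to Right: p·3 + (1−p)·0 = 3p
  7p - 3 = 3p  ⇒  4p = 3  ⇒  p = 3/4.
Alice's indifference between Down and Up determines Bob's mixing probability q:
  Alice's expected payoff from Down: q·(-5) + (1−q)·(-2) = -3q - 2
  Alice's expected payoff from Up: q·(-1) + (1−q)·(-5) = 4q - 5
  -3q - 2 = 4q - 5  ⇒  -7q = -3  ⇒  q = 3/7.

p = 3/4, q = 3/7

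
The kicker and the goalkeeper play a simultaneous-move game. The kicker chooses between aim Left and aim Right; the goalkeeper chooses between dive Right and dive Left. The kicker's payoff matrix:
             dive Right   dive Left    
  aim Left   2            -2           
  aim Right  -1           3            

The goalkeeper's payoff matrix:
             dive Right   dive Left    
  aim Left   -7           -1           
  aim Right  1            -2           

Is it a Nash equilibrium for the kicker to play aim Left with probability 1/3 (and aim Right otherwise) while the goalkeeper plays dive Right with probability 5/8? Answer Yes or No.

Check the goalkeeper's indifference given the kicker's mix p = 1/3:
  payoff from dive Right = -5/3; payoff from dive Left = -5/3 — equal.
Check the kicker's indifference given the goalkeeper's mix q = 5/8:
  payoff from aim Left = 1/2; payoff from aim Right = 1/2 — equal.
Both players are indifferent, so neither can profitably deviate.

Yes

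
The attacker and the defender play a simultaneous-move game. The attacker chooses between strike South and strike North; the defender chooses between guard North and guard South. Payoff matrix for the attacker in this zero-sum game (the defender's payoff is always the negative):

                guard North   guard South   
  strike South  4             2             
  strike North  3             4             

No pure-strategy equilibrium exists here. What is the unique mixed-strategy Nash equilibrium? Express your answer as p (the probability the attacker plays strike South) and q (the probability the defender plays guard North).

p = 1/3, q = 2/3

Set the defender's expected payoff from guard North equal to that from guard South:
  the defender's expected payoff from guard North: p·(-4) + (1−p)·(-3) = -p - 3
  the defender's expected payoff from guard South: p·(-2) + (1−p)·(-4) = 2p - 4
  -p - 3 = 2p - 4  ⇒  -3p = -1  ⇒  p = 1/3.
Set the attacker's expected payoff from strike South equal to that from strike North:
  the attacker's expected payoff from strike South: q·4 + (1−q)·2 = 2q + 2
  the attacker's expected payoff from strike North: q·3 + (1−q)·4 = -q + 4
  2q + 2 = -q + 4  ⇒  3q = 2  ⇒  q = 2/3.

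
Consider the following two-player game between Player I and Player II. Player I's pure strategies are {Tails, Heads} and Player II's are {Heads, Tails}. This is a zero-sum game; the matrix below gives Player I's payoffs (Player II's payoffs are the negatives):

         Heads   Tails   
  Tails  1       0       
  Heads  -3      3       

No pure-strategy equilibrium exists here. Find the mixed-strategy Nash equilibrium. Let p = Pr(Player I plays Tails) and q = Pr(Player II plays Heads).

p = 6/7, q = 3/7

In a mixed equilibrium Player II is indifferent between Heads and Tails; this condition fixes p.
  Player II's payoff to Heads: p·(-1) + (1−p)·3 = -4p + 3
  Player II's payoff to Tails: p·0 + (1−p)·(-3) = 3p - 3
  -4p + 3 = 3p - 3  ⇒  -7p = -6  ⇒  p = 6/7.
For Player I to be willing to mix, Player I must be indifferent between Tails and Heads, which pins down Player II's mix.
  Player I's payoff from Tails: q·1 + (1−q)·0 = q
  Player I's payoff from Heads: q·(-3) + (1−q)·3 = -6q + 3
  q = -6q + 3  ⇒  7q = 3  ⇒  q = 3/7.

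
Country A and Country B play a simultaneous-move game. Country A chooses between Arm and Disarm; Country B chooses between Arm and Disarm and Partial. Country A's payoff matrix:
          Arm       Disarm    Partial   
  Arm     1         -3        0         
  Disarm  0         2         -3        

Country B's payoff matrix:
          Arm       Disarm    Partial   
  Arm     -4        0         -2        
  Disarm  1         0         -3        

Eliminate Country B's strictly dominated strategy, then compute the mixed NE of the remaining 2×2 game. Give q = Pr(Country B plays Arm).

Country B's strategy Partial is strictly dominated by Disarm: 0 > -2 and 0 > -3. Eliminate Partial.
In a mixed equilibrium Country A is indifferent between Arm and Disarm; this condition fixes q.
  Country A's payoff to Arm: q·1 + (1−q)·(-3) = 4q - 3
  Country A's payoff to Disarm: q·0 + (1−q)·2 = -2q + 2
  4q - 3 = -2q + 2  ⇒  6q = 5  ⇒  q = 5/6.

q = 5/6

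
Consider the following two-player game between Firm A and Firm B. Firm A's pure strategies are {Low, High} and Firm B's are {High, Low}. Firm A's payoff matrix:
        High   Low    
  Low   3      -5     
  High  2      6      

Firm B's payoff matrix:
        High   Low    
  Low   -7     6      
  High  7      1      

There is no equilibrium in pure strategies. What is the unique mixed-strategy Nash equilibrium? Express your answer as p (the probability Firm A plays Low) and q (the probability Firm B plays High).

p = 6/19, q = 11/12

For Firm B to be willing to mix, Firm B must be indifferent between High and Low, which pins down Firm A's mix.
  Firm B's expected payoff from High: p·(-7) + (1−p)·7 = -14p + 7
  Firm B's expected payoff from Low: p·6 + (1−p)·1 = 5p + 1
  -14p + 7 = 5p + 1  ⇒  -19p = -6  ⇒  p = 6/19.
Set Firm A's expected payoff from Low equal to that from High:
  Firm A's payoff from Low: q·3 + (1−q)·(-5) = 8q - 5
  Firm A's payoff from High: q·2 + (1−q)·6 = -4q + 6
  8q - 5 = -4q + 6  ⇒  12q = 11  ⇒  q = 11/12.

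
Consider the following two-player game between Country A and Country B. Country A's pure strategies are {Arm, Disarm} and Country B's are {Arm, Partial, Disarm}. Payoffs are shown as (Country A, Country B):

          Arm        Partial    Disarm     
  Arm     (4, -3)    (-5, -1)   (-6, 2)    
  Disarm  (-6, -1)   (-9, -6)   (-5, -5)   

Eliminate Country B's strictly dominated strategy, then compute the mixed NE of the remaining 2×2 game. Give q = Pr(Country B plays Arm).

Country B's strategy Partial is strictly dominated by Disarm: 2 > -1 and -5 > -6. Eliminate Partial.
Set Country A's expected payoff from Arm equal to that from Disarm:
  Country A's payoff to Arm: q·4 + (1−q)·(-6) = 10q - 6
  Country A's payoff to Disarm: q·(-6) + (1−q)·(-5) = -q - 5
  10q - 6 = -q - 5  ⇒  11q = 1  ⇒  q = 1/11.

q = 1/11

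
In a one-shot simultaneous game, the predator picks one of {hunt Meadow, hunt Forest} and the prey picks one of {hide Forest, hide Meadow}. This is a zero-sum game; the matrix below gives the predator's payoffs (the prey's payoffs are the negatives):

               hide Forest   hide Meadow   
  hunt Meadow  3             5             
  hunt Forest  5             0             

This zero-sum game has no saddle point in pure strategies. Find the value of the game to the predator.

v = 25/7

The prey's mix must leave the predator indifferent between hunt Meadow and hunt Forest.
  the predator's payoff to hunt Meadow: q·3 + (1−q)·5 = -2q + 5
  the predator's payoff to hunt Forest: q·5 + (1−q)·0 = 5q
  -2q + 5 = 5q  ⇒  -7q = -5  ⇒  q = 5/7.
The value is the predator's expected payoff against this mix (using hunt Meadow): (5/7)·3 + (2/7)·5 = 25/7.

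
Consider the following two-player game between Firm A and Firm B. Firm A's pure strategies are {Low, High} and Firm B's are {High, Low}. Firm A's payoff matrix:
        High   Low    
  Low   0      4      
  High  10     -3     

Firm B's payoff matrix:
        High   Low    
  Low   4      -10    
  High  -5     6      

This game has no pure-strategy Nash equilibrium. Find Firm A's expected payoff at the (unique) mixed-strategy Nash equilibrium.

40/17

For Firm A to be willing to mix, Firm A must be indifferent between Low and High, which pins down Firm B's mix.
  Firm A's payoff to Low: q·0 + (1−q)·4 = -4q + 4
  Firm A's payoff to High: q·10 + (1−q)·(-3) = 13q - 3
  -4q + 4 = 13q - 3  ⇒  -17q = -7  ⇒  q = 7/17.
At equilibrium Firm A is indifferent across rows, so Firm A's payoff equals the payoff from Low: (7/17)·0 + (10/17)·4 = 40/17.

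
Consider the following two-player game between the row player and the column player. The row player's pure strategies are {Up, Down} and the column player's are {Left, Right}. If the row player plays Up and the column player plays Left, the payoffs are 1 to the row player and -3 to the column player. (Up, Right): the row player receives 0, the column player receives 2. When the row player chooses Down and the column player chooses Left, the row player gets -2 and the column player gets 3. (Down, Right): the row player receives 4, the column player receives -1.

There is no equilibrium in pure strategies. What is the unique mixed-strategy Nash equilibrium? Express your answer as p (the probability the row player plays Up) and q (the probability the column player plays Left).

p = 4/9, q = 4/7

Set the column player's expected payoff from Left equal to that from Right:
  the column player's expected payoff from Left: p·(-3) + (1−p)·3 = -6p + 3
  the column player's expected payoff from Right: p·2 + (1−p)·(-1) = 3p - 1
  -6p + 3 = 3p - 1  ⇒  -9p = -4  ⇒  p = 4/9.
Set the row player's expected payoff from Up equal to that from Down:
  the row player's expected payoff from Up: q·1 + (1−q)·0 = q
  the row player's expected payoff from Down: q·(-2) + (1−q)·4 = -6q + 4
  q = -6q + 4  ⇒  7q = 4  ⇒  q = 4/7.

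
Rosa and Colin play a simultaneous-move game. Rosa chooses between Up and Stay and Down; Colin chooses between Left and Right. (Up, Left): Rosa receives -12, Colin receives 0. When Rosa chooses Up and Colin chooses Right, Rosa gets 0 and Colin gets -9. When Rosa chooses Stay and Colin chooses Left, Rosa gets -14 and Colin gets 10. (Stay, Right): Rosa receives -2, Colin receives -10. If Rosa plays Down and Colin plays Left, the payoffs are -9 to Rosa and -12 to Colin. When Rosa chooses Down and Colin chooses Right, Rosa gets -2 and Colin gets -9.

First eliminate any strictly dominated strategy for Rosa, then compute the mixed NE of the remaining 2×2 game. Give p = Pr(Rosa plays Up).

p = 1/4

Rosa's strategy Stay is strictly dominated by Up: -12 > -14 and 0 > -2. Eliminate Stay.
Set Colin's expected payoff from Left equal to that from Right:
  Colin's payoff to Left: p·0 + (1−p)·(-12) = 12p - 12
  Colin's payoff to Right: p·(-9) + (1−p)·(-9) = -9
  12p - 12 = -9  ⇒  12p = 3  ⇒  p = 1/4.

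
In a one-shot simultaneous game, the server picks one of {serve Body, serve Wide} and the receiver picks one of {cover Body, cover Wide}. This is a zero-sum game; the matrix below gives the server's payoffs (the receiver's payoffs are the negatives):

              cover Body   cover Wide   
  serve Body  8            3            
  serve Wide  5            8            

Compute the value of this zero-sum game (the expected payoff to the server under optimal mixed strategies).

v = 49/8

The server's indifference between serve Body and serve Wide determines the receiver's mixing probability q:
  the server's expected payoff from serve Body: q·8 + (1−q)·3 = 5q + 3
  the server's expected payoff from serve Wide: q·5 + (1−q)·8 = -3q + 8
  5q + 3 = -3q + 8  ⇒  8q = 5  ⇒  q = 5/8.
The value is the server's expected payoff against this mix (using serve Body): (5/8)·8 + (3/8)·3 = 49/8.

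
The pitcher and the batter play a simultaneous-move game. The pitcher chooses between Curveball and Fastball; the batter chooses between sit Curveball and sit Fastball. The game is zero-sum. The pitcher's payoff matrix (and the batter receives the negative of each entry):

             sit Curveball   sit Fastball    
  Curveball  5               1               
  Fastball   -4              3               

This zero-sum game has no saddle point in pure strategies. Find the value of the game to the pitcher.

v = 19/11

Set the pitcher's expected payoff from Curveball equal to that from Fastball:
  the pitcher's expected payoff from Curveball: q·5 + (1−q)·1 = 4q + 1
  the pitcher's expected payoff from Fastball: q·(-4) + (1−q)·3 = -7q + 3
  4q + 1 = -7q + 3  ⇒  11q = 2  ⇒  q = 2/11.
The value is the pitcher's expected payoff against this mix (using Curveball): (2/11)·5 + (9/11)·1 = 19/11.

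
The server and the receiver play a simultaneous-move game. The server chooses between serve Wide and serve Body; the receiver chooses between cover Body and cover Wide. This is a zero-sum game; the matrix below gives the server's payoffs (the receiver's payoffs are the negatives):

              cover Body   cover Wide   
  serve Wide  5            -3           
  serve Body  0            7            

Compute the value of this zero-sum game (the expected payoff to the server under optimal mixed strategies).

v = 7/3

For the server to be willing to mix, the server must be indifferent between serve Wide and serve Body, which pins down the receiver's mix.
  the server's expected payoff from serve Wide: q·5 + (1−q)·(-3) = 8q - 3
  the server's expected payoff from serve Body: q·0 + (1−q)·7 = -7q + 7
  8q - 3 = -7q + 7  ⇒  15q = 10  ⇒  q = 2/3.
The value is the server's expected payoff against this mix (using serve Wide): (2/3)·5 + (1/3)·(-3) = 7/3.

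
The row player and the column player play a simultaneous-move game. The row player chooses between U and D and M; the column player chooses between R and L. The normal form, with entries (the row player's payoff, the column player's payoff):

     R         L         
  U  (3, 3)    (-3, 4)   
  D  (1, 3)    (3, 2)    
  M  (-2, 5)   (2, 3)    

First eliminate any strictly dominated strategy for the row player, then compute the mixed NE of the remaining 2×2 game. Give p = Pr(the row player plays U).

The row player's strategy M is strictly dominated by D: 1 > -2 and 3 > 2. Eliminate M.
Set the column player's expected payoff from R equal to that from L:
  the column player's payoff to R: p·3 + (1−p)·3 = 3
  the column player's payoff to L: p·4 + (1−p)·2 = 2p + 2
  3 = 2p + 2  ⇒  -2p = -1  ⇒  p = 1/2.

p = 1/2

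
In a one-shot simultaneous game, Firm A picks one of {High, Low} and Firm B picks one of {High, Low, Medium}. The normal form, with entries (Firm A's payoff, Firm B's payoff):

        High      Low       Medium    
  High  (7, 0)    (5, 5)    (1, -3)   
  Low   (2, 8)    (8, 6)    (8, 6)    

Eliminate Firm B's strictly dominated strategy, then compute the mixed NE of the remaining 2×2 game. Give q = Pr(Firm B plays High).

Firm B's strategy Medium is strictly dominated by High: 0 > -3 and 8 > 6. Eliminate Medium.
In a mixed equilibrium Firm A is indifferent between High and Low; this condition fixes q.
  Firm A's expected payoff from High: q·7 + (1−q)·5 = 2q + 5
  Firm A's expected payoff from Low: q·2 + (1−q)·8 = -6q + 8
  2q + 5 = -6q + 8  ⇒  8q = 3  ⇒  q = 3/8.

q = 3/8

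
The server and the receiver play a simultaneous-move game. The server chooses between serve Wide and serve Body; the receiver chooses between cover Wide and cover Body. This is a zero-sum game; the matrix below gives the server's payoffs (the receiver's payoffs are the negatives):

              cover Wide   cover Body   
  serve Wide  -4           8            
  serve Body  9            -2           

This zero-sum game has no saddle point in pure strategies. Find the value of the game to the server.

v = 64/23

For the server to be willing to mix, the server must be indifferent between serve Wide and serve Body, which pins down the receiver's mix.
  the server's payoff from serve Wide: q·(-4) + (1−q)·8 = -12q + 8
  the server's payoff from serve Body: q·9 + (1−q)·(-2) = 11q - 2
  -12q + 8 = 11q - 2  ⇒  -23q = -10  ⇒  q = 10/23.
The value is the server's expected payoff against this mix (using serve Wide): (10/23)·(-4) + (13/23)·8 = 64/23.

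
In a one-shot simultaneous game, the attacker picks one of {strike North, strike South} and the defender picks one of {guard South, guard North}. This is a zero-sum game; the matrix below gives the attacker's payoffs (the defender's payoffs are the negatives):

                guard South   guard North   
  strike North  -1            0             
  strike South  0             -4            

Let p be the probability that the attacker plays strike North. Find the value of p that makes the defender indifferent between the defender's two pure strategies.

p = 4/5

The attacker's mix must leave the defender indifferent between guard South and guard North.
  the defender's payoff to guard South: p·1 + (1−p)·0 = p
  the defender's payoff to guard North: p·0 + (1−p)·4 = -4p + 4
  p = -4p + 4  ⇒  5p = 4  ⇒  p = 4/5.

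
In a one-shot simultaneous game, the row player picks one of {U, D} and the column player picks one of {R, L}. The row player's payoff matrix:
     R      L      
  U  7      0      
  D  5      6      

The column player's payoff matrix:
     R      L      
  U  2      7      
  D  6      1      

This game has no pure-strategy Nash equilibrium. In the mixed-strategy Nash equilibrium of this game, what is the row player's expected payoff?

21/4

Set the row player's expected payoff from U equal to that from D:
  the row player's payoff from U: q·7 + (1−q)·0 = 7q
  the row player's payoff from D: q·5 + (1−q)·6 = -q + 6
  7q = -q + 6  ⇒  8q = 6  ⇒  q = 3/4.
At equilibrium the row player is indifferent across rows, so the row player's payoff equals the payoff from U: (3/4)·7 + (1/4)·0 = 21/4.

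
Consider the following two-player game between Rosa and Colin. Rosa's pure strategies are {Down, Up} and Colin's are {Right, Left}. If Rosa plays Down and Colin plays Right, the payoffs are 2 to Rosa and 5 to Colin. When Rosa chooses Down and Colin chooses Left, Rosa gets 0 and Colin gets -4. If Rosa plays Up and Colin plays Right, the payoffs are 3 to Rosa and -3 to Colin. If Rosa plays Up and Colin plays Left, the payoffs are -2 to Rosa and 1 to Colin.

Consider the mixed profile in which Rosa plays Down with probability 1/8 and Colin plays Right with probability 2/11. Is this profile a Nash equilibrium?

Given Rosa's mix p = 1/8, Colin's payoff from Right is -2 but from Left is 3/8. Colin strictly prefers Left, so Colin would not mix.
So the proposed profile is not a Nash equilibrium.

No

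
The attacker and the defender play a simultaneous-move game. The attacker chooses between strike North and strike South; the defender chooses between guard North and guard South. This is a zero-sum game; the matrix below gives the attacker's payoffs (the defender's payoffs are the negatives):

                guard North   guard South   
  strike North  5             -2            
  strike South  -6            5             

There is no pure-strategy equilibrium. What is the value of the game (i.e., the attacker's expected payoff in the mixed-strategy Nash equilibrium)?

For the attacker to be willing to mix, the attacker must be indifferent between strike North and strike South, which pins down the defender's mix.
  the attacker's payoff to strike North: q·5 + (1−q)·(-2) = 7q - 2
  the attacker's payoff to strike South: q·(-6) + (1−q)·5 = -11q + 5
  7q - 2 = -11q + 5  ⇒  18q = 7  ⇒  q = 7/18.
The value is the attacker's expected payoff against this mix (using strike North): (7/18)·5 + (11/18)·(-2) = 13/18.

v = 13/18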